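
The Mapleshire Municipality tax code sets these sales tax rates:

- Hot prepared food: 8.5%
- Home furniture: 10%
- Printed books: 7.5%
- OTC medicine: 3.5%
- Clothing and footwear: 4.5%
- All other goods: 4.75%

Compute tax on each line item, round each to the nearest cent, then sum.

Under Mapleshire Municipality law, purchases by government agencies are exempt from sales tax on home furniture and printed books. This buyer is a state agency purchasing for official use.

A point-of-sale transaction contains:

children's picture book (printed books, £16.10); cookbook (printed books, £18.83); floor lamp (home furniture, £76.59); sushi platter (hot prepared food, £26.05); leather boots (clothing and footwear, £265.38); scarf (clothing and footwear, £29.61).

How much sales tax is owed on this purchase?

£15.48

Children's picture book £16.10: printed books, buyer-exempt → 0% → £0.00
Cookbook £18.83: printed books, buyer-exempt → 0% → £0.00
Floor lamp £76.59: home furniture, buyer-exempt → 0% → £0.00
Sushi platter £26.05: hot prepared food → 8.5% → £2.21
Leather boots £265.38: clothing and footwear → 4.5% → £11.94
Scarf £29.61: clothing and footwear → 4.5% → £1.33
Total tax = £2.21 + £11.94 + £1.33 = £15.48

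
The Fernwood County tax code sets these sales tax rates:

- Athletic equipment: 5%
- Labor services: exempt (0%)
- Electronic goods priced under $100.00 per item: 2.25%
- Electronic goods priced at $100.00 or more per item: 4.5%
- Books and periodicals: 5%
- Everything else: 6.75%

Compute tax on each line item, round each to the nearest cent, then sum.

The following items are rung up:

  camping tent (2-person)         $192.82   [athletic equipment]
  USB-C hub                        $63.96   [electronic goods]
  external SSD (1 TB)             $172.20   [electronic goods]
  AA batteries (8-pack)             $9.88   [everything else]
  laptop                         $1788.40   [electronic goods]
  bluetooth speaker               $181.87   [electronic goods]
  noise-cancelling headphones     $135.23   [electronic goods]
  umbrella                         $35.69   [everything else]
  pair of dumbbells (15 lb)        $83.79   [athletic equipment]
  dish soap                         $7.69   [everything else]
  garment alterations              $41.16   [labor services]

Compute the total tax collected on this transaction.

Camping tent (2-person) $192.82: athletic equipment → 5% → $9.64
USB-C hub $63.96: electronic goods, under $100.00 → 2.25% → $1.44
External SSD (1 TB) $172.20: electronic goods, $100.00 or more → 4.5% → $7.75
AA batteries (8-pack) $9.88: everything else → 6.75% → $0.67
Laptop $1788.40: electronic goods, $100.00 or more → 4.5% → $80.48
Bluetooth speaker $181.87: electronic goods, $100.00 or more → 4.5% → $8.18
Noise-cancelling headphones $135.23: electronic goods, $100.00 or more → 4.5% → $6.09
Umbrella $35.69: everything else → 6.75% → $2.41
Pair of dumbbells (15 lb) $83.79: athletic equipment → 5% → $4.19
Dish soap $7.69: everything else → 6.75% → $0.52
Garment alterations $41.16: labor services → 0% → $0.00
Total tax = $9.64 + $1.44 + $7.75 + $0.67 + $80.48 + $8.18 + $6.09 + $2.41 + $4.19 + $0.52 = $121.37

$121.37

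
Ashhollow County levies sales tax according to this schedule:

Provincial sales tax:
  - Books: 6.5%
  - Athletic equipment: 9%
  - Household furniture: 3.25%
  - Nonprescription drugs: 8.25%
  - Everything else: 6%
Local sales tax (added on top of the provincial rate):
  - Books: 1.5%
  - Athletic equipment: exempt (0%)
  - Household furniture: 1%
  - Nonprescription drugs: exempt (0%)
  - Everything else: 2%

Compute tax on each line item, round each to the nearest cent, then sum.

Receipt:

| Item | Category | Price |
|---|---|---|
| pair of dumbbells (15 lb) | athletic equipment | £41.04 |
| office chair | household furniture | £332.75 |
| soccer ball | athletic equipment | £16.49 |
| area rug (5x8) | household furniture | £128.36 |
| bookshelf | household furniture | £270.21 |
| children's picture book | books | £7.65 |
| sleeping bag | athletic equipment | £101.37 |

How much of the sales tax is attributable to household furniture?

£31.08

Office chair £332.75: household furniture → 3.25% + 1% local = 4.25% → £14.14
Area rug (5x8) £128.36: household furniture → 3.25% + 1% local = 4.25% → £5.46
Bookshelf £270.21: household furniture → 3.25% + 1% local = 4.25% → £11.48
Tax on household furniture = £14.14 + £5.46 + £11.48 = £31.08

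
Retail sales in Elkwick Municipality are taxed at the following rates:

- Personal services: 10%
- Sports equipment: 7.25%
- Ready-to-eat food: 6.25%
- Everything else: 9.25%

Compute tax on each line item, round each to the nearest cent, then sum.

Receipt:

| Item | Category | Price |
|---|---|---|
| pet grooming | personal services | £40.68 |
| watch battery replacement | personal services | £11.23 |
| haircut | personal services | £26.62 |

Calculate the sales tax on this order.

Pet grooming £40.68: personal services → 10% → £4.07
Watch battery replacement £11.23: personal services → 10% → £1.12
Haircut £26.62: personal services → 10% → £2.66
Total tax = £4.07 + £1.12 + £2.66 = £7.85

£7.85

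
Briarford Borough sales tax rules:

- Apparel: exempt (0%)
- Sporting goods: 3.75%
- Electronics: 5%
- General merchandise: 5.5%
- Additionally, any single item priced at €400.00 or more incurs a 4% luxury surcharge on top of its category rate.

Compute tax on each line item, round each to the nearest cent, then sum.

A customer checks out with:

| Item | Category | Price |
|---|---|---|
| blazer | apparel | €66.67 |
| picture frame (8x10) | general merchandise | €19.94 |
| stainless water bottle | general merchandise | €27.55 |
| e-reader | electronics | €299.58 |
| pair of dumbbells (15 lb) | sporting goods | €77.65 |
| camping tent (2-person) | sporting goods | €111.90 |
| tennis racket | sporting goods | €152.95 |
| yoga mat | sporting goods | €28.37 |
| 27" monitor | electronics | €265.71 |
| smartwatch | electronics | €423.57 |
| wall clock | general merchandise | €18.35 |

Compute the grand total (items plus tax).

€1576.17

Blazer €66.67: apparel → 0% → €0.00
Picture frame (8x10) €19.94: general merchandise → 5.5% → €1.10
Stainless water bottle €27.55: general merchandise → 5.5% → €1.52
E-reader €299.58: electronics → 5% → €14.98
Pair of dumbbells (15 lb) €77.65: sporting goods → 3.75% → €2.91
Camping tent (2-person) €111.90: sporting goods → 3.75% → €4.20
Tennis racket €152.95: sporting goods → 3.75% → €5.74
Yoga mat €28.37: sporting goods → 3.75% → €1.06
27" monitor €265.71: electronics → 5% → €13.29
Smartwatch €423.57: electronics → 5% + 4% surcharge = 9% → €38.12
Wall clock €18.35: general merchandise → 5.5% → €1.01
Subtotal = €1492.24; tax = €83.93; total due = €1576.17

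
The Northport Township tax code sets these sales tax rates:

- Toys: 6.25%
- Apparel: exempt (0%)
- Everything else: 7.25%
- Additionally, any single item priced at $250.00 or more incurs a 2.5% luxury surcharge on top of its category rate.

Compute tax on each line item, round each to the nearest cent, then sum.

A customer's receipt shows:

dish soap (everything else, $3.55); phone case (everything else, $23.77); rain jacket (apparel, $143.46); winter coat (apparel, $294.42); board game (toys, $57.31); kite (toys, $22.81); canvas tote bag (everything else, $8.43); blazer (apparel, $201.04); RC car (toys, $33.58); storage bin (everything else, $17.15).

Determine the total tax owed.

Dish soap $3.55: everything else → 7.25% → $0.26
Phone case $23.77: everything else → 7.25% → $1.72
Rain jacket $143.46: apparel → 0% → $0.00
Winter coat $294.42: apparel → 0% + 2.5% surcharge = 2.5% → $7.36
Board game $57.31: toys → 6.25% → $3.58
Kite $22.81: toys → 6.25% → $1.43
Canvas tote bag $8.43: everything else → 7.25% → $0.61
Blazer $201.04: apparel → 0% → $0.00
RC car $33.58: toys → 6.25% → $2.10
Storage bin $17.15: everything else → 7.25% → $1.24
Total tax = $0.26 + $1.72 + $7.36 + $3.58 + $1.43 + $0.61 + $2.10 + $1.24 = $18.30

$18.30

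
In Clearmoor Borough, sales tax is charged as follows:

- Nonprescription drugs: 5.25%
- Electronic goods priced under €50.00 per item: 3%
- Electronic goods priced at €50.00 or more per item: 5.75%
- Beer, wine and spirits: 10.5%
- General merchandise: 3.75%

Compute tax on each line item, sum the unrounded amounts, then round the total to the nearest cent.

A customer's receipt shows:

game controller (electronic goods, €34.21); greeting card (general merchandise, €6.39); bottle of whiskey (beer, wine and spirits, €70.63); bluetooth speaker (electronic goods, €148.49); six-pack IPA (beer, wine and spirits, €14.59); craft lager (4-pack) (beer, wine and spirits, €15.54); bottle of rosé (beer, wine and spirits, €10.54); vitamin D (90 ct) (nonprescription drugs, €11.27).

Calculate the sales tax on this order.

Game controller €34.21: electronic goods, under €50.00 → 3% → €1.0263
Greeting card €6.39: general merchandise → 3.75% → €0.239625
Bottle of whiskey €70.63: beer, wine and spirits → 10.5% → €7.41615
Bluetooth speaker €148.49: electronic goods, €50.00 or more → 5.75% → €8.538175
Six-pack IPA €14.59: beer, wine and spirits → 10.5% → €1.53195
Craft lager (4-pack) €15.54: beer, wine and spirits → 10.5% → €1.6317
Bottle of rosé €10.54: beer, wine and spirits → 10.5% → €1.1067
Vitamin D (90 ct) €11.27: nonprescription drugs → 5.25% → €0.591675
Unrounded tax sum = €22.082275 → €22.08

€22.08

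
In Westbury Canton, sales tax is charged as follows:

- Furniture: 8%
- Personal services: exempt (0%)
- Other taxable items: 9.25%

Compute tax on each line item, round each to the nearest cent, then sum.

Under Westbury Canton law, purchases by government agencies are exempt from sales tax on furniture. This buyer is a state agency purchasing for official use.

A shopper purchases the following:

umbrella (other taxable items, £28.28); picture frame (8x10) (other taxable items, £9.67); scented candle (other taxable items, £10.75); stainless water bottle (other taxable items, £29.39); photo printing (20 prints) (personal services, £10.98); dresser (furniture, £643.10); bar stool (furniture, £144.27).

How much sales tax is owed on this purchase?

£7.22

Umbrella £28.28: other taxable items → 9.25% → £2.62
Picture frame (8x10) £9.67: other taxable items → 9.25% → £0.89
Scented candle £10.75: other taxable items → 9.25% → £0.99
Stainless water bottle £29.39: other taxable items → 9.25% → £2.72
Photo printing (20 prints) £10.98: personal services → 0% → £0.00
Dresser £643.10: furniture, buyer-exempt → 0% → £0.00
Bar stool £144.27: furniture, buyer-exempt → 0% → £0.00
Total tax = £2.62 + £0.89 + £0.99 + £2.72 = £7.22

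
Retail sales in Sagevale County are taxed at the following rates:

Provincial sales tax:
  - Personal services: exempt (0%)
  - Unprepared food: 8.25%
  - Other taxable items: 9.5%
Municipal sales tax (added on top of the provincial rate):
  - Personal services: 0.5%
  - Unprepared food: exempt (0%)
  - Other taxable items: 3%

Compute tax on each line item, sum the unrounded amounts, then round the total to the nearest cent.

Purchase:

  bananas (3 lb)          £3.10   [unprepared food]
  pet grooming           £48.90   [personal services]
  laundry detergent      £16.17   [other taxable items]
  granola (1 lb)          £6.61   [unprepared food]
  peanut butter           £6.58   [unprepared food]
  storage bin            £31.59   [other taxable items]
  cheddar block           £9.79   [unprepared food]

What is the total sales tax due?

Bananas (3 lb) £3.10: unprepared food → 8.25% + 0% municipal = 8.25% → £0.25575
Pet grooming £48.90: personal services → 0% + 0.5% municipal = 0.5% → £0.2445
Laundry detergent £16.17: other taxable items → 9.5% + 3% municipal = 12.5% → £2.02125
Granola (1 lb) £6.61: unprepared food → 8.25% + 0% municipal = 8.25% → £0.545325
Peanut butter £6.58: unprepared food → 8.25% + 0% municipal = 8.25% → £0.54285
Storage bin £31.59: other taxable items → 9.5% + 3% municipal = 12.5% → £3.94875
Cheddar block £9.79: unprepared food → 8.25% + 0% municipal = 8.25% → £0.807675
Unrounded tax sum = £8.3661 → £8.37

£8.37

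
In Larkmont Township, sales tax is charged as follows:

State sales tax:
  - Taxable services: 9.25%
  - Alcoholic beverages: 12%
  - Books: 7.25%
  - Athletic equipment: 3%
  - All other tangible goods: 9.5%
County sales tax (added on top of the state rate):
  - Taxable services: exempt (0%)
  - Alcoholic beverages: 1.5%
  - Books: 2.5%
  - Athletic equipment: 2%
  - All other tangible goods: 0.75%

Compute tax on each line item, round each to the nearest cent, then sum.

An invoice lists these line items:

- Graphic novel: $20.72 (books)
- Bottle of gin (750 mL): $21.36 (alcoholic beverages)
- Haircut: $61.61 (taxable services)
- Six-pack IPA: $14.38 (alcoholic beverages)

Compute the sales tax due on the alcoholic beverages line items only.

Bottle of gin (750 mL) $21.36: alcoholic beverages → 12% + 1.5% county = 13.5% → $2.88
Six-pack IPA $14.38: alcoholic beverages → 12% + 1.5% county = 13.5% → $1.94
Tax on alcoholic beverages = $2.88 + $1.94 = $4.82

$4.82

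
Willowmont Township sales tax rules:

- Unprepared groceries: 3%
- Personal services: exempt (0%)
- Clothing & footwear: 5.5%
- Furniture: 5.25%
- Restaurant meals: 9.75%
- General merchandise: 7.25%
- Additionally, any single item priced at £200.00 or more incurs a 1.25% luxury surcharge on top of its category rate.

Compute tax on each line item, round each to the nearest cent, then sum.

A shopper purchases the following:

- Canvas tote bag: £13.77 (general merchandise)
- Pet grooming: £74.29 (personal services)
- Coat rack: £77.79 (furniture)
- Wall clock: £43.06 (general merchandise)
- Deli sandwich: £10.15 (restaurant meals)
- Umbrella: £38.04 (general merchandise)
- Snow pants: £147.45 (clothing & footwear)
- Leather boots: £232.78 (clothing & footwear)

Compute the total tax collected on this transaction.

Canvas tote bag £13.77: general merchandise → 7.25% → £1.00
Pet grooming £74.29: personal services → 0% → £0.00
Coat rack £77.79: furniture → 5.25% → £4.08
Wall clock £43.06: general merchandise → 7.25% → £3.12
Deli sandwich £10.15: restaurant meals → 9.75% → £0.99
Umbrella £38.04: general merchandise → 7.25% → £2.76
Snow pants £147.45: clothing & footwear → 5.5% → £8.11
Leather boots £232.78: clothing & footwear → 5.5% + 1.25% surcharge = 6.75% → £15.71
Total tax = £1.00 + £4.08 + £3.12 + £0.99 + £2.76 + £8.11 + £15.71 = £35.77

£35.77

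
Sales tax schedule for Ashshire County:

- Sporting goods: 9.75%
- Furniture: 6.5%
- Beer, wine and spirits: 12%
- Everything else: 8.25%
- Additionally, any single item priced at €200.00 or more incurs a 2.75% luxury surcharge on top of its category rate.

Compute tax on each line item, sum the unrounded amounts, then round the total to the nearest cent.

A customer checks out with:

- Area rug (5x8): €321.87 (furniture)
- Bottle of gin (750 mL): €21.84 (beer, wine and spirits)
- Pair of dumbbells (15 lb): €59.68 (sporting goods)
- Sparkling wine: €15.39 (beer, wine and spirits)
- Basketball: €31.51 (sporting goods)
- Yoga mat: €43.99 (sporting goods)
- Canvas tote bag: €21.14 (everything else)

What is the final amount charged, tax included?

Area rug (5x8) €321.87: furniture → 6.5% + 2.75% surcharge = 9.25% → €29.772975
Bottle of gin (750 mL) €21.84: beer, wine and spirits → 12% → €2.6208
Pair of dumbbells (15 lb) €59.68: sporting goods → 9.75% → €5.8188
Sparkling wine €15.39: beer, wine and spirits → 12% → €1.8468
Basketball €31.51: sporting goods → 9.75% → €3.072225
Yoga mat €43.99: sporting goods → 9.75% → €4.289025
Canvas tote bag €21.14: everything else → 8.25% → €1.74405
Subtotal = €515.42; unrounded tax = €49.164675 → €49.16; total due = €564.58

€564.58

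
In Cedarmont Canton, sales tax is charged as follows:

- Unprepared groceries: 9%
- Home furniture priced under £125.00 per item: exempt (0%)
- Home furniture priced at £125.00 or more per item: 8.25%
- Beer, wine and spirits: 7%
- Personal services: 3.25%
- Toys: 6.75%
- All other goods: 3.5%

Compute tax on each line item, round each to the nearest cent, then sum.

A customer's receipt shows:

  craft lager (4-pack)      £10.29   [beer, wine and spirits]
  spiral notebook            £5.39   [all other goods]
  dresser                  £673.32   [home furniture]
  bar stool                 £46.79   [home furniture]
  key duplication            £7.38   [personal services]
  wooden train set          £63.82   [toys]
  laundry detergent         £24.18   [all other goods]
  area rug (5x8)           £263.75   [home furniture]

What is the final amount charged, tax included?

£1178.54

Craft lager (4-pack) £10.29: beer, wine and spirits → 7% → £0.72
Spiral notebook £5.39: all other goods → 3.5% → £0.19
Dresser £673.32: home furniture, £125.00 or more → 8.25% → £55.55
Bar stool £46.79: home furniture, under £125.00 → 0% → £0.00
Key duplication £7.38: personal services → 3.25% → £0.24
Wooden train set £63.82: toys → 6.75% → £4.31
Laundry detergent £24.18: all other goods → 3.5% → £0.85
Area rug (5x8) £263.75: home furniture, £125.00 or more → 8.25% → £21.76
Subtotal = £1094.92; tax = £83.62; total due = £1178.54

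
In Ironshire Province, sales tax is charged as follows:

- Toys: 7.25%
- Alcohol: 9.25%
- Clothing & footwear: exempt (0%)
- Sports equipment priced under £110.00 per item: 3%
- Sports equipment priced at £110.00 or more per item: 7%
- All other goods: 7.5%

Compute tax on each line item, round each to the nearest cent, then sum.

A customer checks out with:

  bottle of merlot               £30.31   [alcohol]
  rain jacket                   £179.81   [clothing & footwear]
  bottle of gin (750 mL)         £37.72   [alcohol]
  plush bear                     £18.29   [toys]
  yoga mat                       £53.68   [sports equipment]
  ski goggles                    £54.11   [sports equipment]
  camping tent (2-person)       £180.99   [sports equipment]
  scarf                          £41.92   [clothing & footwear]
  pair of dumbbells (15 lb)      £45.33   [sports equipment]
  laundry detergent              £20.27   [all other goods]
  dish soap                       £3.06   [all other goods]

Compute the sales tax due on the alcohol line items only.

£6.29

Bottle of merlot £30.31: alcohol → 9.25% → £2.80
Bottle of gin (750 mL) £37.72: alcohol → 9.25% → £3.49
Tax on alcohol = £2.80 + £3.49 = £6.29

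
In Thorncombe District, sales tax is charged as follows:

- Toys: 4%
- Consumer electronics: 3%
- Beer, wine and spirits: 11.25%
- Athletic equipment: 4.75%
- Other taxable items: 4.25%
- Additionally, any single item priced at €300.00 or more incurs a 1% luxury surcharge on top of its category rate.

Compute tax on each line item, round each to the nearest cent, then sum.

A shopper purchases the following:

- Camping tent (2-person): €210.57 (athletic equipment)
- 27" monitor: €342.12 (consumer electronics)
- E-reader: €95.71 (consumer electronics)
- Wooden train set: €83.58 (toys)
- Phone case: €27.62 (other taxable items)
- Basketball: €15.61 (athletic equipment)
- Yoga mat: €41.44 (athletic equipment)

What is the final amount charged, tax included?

€850.42

Camping tent (2-person) €210.57: athletic equipment → 4.75% → €10.00
27" monitor €342.12: consumer electronics → 3% + 1% surcharge = 4% → €13.68
E-reader €95.71: consumer electronics → 3% → €2.87
Wooden train set €83.58: toys → 4% → €3.34
Phone case €27.62: other taxable items → 4.25% → €1.17
Basketball €15.61: athletic equipment → 4.75% → €0.74
Yoga mat €41.44: athletic equipment → 4.75% → €1.97
Subtotal = €816.65; tax = €33.77; total due = €850.42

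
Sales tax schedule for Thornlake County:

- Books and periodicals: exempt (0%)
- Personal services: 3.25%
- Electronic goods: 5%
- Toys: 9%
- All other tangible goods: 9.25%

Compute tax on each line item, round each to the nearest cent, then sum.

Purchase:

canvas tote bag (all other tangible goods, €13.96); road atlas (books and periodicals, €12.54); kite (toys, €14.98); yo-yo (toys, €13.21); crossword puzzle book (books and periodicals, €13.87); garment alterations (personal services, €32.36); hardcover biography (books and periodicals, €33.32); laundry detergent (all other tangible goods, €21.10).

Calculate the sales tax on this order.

€6.83

Canvas tote bag €13.96: all other tangible goods → 9.25% → €1.29
Road atlas €12.54: books and periodicals → 0% → €0.00
Kite €14.98: toys → 9% → €1.35
Yo-yo €13.21: toys → 9% → €1.19
Crossword puzzle book €13.87: books and periodicals → 0% → €0.00
Garment alterations €32.36: personal services → 3.25% → €1.05
Hardcover biography €33.32: books and periodicals → 0% → €0.00
Laundry detergent €21.10: all other tangible goods → 9.25% → €1.95
Total tax = €1.29 + €1.35 + €1.19 + €1.05 + €1.95 = €6.83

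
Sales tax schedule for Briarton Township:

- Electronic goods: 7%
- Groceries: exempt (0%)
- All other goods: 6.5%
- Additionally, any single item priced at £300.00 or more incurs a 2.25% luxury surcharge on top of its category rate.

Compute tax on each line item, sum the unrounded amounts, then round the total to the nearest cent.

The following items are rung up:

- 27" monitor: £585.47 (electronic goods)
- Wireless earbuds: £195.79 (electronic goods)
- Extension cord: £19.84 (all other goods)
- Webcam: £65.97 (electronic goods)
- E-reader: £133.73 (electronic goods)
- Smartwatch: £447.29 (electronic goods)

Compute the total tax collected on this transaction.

27" monitor £585.47: electronic goods → 7% + 2.25% surcharge = 9.25% → £54.155975
Wireless earbuds £195.79: electronic goods → 7% → £13.7053
Extension cord £19.84: all other goods → 6.5% → £1.2896
Webcam £65.97: electronic goods → 7% → £4.6179
E-reader £133.73: electronic goods → 7% → £9.3611
Smartwatch £447.29: electronic goods → 7% + 2.25% surcharge = 9.25% → £41.374325
Unrounded tax sum = £124.5042 → £124.50

£124.50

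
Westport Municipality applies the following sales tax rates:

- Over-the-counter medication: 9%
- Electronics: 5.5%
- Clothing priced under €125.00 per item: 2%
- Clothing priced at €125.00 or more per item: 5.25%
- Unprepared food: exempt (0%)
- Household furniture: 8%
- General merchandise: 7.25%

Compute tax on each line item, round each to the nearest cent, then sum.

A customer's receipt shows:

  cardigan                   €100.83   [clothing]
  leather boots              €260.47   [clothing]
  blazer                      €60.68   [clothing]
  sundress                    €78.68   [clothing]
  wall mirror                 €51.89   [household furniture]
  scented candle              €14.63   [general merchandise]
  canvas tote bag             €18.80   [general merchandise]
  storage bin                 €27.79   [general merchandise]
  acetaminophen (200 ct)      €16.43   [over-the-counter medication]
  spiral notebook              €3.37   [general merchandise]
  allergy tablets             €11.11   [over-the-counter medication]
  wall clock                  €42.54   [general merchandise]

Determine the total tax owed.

Cardigan €100.83: clothing, under €125.00 → 2% → €2.02
Leather boots €260.47: clothing, €125.00 or more → 5.25% → €13.67
Blazer €60.68: clothing, under €125.00 → 2% → €1.21
Sundress €78.68: clothing, under €125.00 → 2% → €1.57
Wall mirror €51.89: household furniture → 8% → €4.15
Scented candle €14.63: general merchandise → 7.25% → €1.06
Canvas tote bag €18.80: general merchandise → 7.25% → €1.36
Storage bin €27.79: general merchandise → 7.25% → €2.01
Acetaminophen (200 ct) €16.43: over-the-counter medication → 9% → €1.48
Spiral notebook €3.37: general merchandise → 7.25% → €0.24
Allergy tablets €11.11: over-the-counter medication → 9% → €1.00
Wall clock €42.54: general merchandise → 7.25% → €3.08
Total tax = €2.02 + €13.67 + €1.21 + €1.57 + €4.15 + €1.06 + €1.36 + €2.01 + €1.48 + €0.24 + €1.00 + €3.08 = €32.85

€32.85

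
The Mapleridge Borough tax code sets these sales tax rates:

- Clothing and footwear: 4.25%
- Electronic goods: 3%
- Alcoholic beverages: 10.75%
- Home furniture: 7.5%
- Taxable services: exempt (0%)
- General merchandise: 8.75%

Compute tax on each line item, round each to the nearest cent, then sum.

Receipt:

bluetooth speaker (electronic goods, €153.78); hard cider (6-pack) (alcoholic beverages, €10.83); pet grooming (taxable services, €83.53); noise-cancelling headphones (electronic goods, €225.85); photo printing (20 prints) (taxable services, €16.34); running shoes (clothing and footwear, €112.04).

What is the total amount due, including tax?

€619.68

Bluetooth speaker €153.78: electronic goods → 3% → €4.61
Hard cider (6-pack) €10.83: alcoholic beverages → 10.75% → €1.16
Pet grooming €83.53: taxable services → 0% → €0.00
Noise-cancelling headphones €225.85: electronic goods → 3% → €6.78
Photo printing (20 prints) €16.34: taxable services → 0% → €0.00
Running shoes €112.04: clothing and footwear → 4.25% → €4.76
Subtotal = €602.37; tax = €17.31; total due = €619.68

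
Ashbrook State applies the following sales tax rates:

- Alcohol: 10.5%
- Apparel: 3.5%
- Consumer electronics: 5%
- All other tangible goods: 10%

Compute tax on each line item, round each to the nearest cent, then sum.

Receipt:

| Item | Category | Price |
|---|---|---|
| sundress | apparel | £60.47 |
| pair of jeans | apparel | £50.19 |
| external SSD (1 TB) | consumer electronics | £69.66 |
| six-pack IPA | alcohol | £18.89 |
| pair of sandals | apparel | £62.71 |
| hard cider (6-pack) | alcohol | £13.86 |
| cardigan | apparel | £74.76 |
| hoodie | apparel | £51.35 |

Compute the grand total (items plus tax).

£419.30

Sundress £60.47: apparel → 3.5% → £2.12
Pair of jeans £50.19: apparel → 3.5% → £1.76
External SSD (1 TB) £69.66: consumer electronics → 5% → £3.48
Six-pack IPA £18.89: alcohol → 10.5% → £1.98
Pair of sandals £62.71: apparel → 3.5% → £2.19
Hard cider (6-pack) £13.86: alcohol → 10.5% → £1.46
Cardigan £74.76: apparel → 3.5% → £2.62
Hoodie £51.35: apparel → 3.5% → £1.80
Subtotal = £401.89; tax = £17.41; total due = £419.30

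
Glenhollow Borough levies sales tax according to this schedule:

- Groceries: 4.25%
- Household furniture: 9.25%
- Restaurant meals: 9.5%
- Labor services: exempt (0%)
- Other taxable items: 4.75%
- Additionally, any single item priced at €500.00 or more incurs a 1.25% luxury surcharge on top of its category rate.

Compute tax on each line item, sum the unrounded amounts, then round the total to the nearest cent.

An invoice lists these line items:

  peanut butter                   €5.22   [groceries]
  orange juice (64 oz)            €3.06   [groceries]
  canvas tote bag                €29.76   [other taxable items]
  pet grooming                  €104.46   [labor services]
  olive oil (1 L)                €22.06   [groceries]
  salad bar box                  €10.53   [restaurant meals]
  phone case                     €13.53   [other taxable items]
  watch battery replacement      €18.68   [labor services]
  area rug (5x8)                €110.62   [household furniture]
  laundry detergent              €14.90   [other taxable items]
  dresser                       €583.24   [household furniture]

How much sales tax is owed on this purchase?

Peanut butter €5.22: groceries → 4.25% → €0.22185
Orange juice (64 oz) €3.06: groceries → 4.25% → €0.13005
Canvas tote bag €29.76: other taxable items → 4.75% → €1.4136
Pet grooming €104.46: labor services → 0% → €0.00
Olive oil (1 L) €22.06: groceries → 4.25% → €0.93755
Salad bar box €10.53: restaurant meals → 9.5% → €1.00035
Phone case €13.53: other taxable items → 4.75% → €0.642675
Watch battery replacement €18.68: labor services → 0% → €0.00
Area rug (5x8) €110.62: household furniture → 9.25% → €10.23235
Laundry detergent €14.90: other taxable items → 4.75% → €0.70775
Dresser €583.24: household furniture → 9.25% + 1.25% surcharge = 10.5% → €61.2402
Unrounded tax sum = €76.526375 → €76.53

€76.53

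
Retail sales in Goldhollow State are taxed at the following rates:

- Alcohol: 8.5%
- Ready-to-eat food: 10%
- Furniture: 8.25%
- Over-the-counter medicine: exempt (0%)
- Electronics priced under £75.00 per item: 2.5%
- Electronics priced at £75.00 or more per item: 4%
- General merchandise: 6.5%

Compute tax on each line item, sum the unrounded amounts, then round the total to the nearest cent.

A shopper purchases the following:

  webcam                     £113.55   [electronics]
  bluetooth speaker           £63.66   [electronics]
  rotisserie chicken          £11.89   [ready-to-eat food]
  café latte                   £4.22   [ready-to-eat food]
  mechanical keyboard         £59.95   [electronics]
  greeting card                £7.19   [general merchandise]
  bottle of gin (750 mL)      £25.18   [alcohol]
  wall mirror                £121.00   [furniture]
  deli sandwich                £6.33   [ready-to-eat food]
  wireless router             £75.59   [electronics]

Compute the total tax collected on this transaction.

£25.49

Webcam £113.55: electronics, £75.00 or more → 4% → £4.542
Bluetooth speaker £63.66: electronics, under £75.00 → 2.5% → £1.5915
Rotisserie chicken £11.89: ready-to-eat food → 10% → £1.189
Café latte £4.22: ready-to-eat food → 10% → £0.422
Mechanical keyboard £59.95: electronics, under £75.00 → 2.5% → £1.49875
Greeting card £7.19: general merchandise → 6.5% → £0.46735
Bottle of gin (750 mL) £25.18: alcohol → 8.5% → £2.1403
Wall mirror £121.00: furniture → 8.25% → £9.9825
Deli sandwich £6.33: ready-to-eat food → 10% → £0.633
Wireless router £75.59: electronics, £75.00 or more → 4% → £3.0236
Unrounded tax sum = £25.49 → £25.49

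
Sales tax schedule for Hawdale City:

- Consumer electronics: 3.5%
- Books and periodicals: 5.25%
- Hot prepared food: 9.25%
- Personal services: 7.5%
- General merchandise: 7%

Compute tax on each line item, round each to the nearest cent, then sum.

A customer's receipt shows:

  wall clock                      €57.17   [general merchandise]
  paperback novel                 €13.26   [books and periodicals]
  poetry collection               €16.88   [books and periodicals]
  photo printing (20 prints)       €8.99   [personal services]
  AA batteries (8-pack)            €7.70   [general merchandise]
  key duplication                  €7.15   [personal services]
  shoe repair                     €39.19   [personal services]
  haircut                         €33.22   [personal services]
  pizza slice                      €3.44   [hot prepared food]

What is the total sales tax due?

Wall clock €57.17: general merchandise → 7% → €4.00
Paperback novel €13.26: books and periodicals → 5.25% → €0.70
Poetry collection €16.88: books and periodicals → 5.25% → €0.89
Photo printing (20 prints) €8.99: personal services → 7.5% → €0.67
AA batteries (8-pack) €7.70: general merchandise → 7% → €0.54
Key duplication €7.15: personal services → 7.5% → €0.54
Shoe repair €39.19: personal services → 7.5% → €2.94
Haircut €33.22: personal services → 7.5% → €2.49
Pizza slice €3.44: hot prepared food → 9.25% → €0.32
Total tax = €4.00 + €0.70 + €0.89 + €0.67 + €0.54 + €0.54 + €2.94 + €2.49 + €0.32 = €13.09

€13.09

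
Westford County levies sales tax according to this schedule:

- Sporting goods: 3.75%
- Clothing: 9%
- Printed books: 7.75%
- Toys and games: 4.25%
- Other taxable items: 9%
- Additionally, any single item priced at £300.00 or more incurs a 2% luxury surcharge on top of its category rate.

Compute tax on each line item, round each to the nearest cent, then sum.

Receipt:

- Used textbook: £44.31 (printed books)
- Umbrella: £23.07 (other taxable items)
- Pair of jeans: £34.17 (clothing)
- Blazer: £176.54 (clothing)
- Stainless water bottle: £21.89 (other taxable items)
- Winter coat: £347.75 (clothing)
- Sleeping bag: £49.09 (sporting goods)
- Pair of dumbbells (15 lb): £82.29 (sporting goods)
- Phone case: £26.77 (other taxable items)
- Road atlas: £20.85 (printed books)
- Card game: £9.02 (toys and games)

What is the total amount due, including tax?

Used textbook £44.31: printed books → 7.75% → £3.43
Umbrella £23.07: other taxable items → 9% → £2.08
Pair of jeans £34.17: clothing → 9% → £3.08
Blazer £176.54: clothing → 9% → £15.89
Stainless water bottle £21.89: other taxable items → 9% → £1.97
Winter coat £347.75: clothing → 9% + 2% surcharge = 11% → £38.25
Sleeping bag £49.09: sporting goods → 3.75% → £1.84
Pair of dumbbells (15 lb) £82.29: sporting goods → 3.75% → £3.09
Phone case £26.77: other taxable items → 9% → £2.41
Road atlas £20.85: printed books → 7.75% → £1.62
Card game £9.02: toys and games → 4.25% → £0.38
Subtotal = £835.75; tax = £74.04; total due = £909.79

£909.79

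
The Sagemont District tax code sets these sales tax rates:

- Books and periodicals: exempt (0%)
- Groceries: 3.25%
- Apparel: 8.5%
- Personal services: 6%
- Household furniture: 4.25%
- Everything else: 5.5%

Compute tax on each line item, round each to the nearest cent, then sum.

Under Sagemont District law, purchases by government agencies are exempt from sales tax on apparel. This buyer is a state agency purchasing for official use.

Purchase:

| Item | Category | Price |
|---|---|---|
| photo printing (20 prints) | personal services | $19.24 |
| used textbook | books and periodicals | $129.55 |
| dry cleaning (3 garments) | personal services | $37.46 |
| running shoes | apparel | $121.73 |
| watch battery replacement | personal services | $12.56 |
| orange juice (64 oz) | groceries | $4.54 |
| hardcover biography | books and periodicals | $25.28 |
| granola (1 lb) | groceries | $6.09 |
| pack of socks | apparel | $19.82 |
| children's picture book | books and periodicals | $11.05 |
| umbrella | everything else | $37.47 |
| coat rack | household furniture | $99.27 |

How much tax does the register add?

$10.78

Photo printing (20 prints) $19.24: personal services → 6% → $1.15
Used textbook $129.55: books and periodicals → 0% → $0.00
Dry cleaning (3 garments) $37.46: personal services → 6% → $2.25
Running shoes $121.73: apparel, buyer-exempt → 0% → $0.00
Watch battery replacement $12.56: personal services → 6% → $0.75
Orange juice (64 oz) $4.54: groceries → 3.25% → $0.15
Hardcover biography $25.28: books and periodicals → 0% → $0.00
Granola (1 lb) $6.09: groceries → 3.25% → $0.20
Pack of socks $19.82: apparel, buyer-exempt → 0% → $0.00
Children's picture book $11.05: books and periodicals → 0% → $0.00
Umbrella $37.47: everything else → 5.5% → $2.06
Coat rack $99.27: household furniture → 4.25% → $4.22
Total tax = $1.15 + $2.25 + $0.75 + $0.15 + $0.20 + $2.06 + $4.22 = $10.78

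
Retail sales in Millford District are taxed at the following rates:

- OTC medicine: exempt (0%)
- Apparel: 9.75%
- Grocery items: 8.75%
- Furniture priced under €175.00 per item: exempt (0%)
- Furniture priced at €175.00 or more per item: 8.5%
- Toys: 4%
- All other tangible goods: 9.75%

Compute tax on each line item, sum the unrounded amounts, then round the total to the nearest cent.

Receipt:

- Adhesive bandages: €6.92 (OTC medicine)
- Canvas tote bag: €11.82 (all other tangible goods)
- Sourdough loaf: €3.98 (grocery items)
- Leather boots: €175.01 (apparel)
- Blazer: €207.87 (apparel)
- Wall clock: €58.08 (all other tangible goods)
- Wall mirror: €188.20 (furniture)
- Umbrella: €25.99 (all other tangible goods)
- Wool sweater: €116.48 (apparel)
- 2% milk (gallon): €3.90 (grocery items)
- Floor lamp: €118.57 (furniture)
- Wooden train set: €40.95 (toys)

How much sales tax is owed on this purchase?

Adhesive bandages €6.92: OTC medicine → 0% → €0.00
Canvas tote bag €11.82: all other tangible goods → 9.75% → €1.15245
Sourdough loaf €3.98: grocery items → 8.75% → €0.34825
Leather boots €175.01: apparel → 9.75% → €17.063475
Blazer €207.87: apparel → 9.75% → €20.267325
Wall clock €58.08: all other tangible goods → 9.75% → €5.6628
Wall mirror €188.20: furniture, €175.00 or more → 8.5% → €15.997
Umbrella €25.99: all other tangible goods → 9.75% → €2.534025
Wool sweater €116.48: apparel → 9.75% → €11.3568
2% milk (gallon) €3.90: grocery items → 8.75% → €0.34125
Floor lamp €118.57: furniture, under €175.00 → 0% → €0.00
Wooden train set €40.95: toys → 4% → €1.638
Unrounded tax sum = €76.361375 → €76.36

€76.36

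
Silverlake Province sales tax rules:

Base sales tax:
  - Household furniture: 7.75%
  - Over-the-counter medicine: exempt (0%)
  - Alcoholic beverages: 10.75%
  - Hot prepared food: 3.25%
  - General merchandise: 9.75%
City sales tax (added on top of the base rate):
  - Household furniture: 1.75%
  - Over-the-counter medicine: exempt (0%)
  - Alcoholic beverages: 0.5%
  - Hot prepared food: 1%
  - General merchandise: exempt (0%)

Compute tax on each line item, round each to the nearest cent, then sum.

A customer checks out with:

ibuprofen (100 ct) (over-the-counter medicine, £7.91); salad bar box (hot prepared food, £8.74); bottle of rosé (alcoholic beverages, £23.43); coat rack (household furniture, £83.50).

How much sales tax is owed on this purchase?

£10.94

Ibuprofen (100 ct) £7.91: over-the-counter medicine → 0% + 0% city = 0% → £0.00
Salad bar box £8.74: hot prepared food → 3.25% + 1% city = 4.25% → £0.37
Bottle of rosé £23.43: alcoholic beverages → 10.75% + 0.5% city = 11.25% → £2.64
Coat rack £83.50: household furniture → 7.75% + 1.75% city = 9.5% → £7.93
Total tax = £0.37 + £2.64 + £7.93 = £10.94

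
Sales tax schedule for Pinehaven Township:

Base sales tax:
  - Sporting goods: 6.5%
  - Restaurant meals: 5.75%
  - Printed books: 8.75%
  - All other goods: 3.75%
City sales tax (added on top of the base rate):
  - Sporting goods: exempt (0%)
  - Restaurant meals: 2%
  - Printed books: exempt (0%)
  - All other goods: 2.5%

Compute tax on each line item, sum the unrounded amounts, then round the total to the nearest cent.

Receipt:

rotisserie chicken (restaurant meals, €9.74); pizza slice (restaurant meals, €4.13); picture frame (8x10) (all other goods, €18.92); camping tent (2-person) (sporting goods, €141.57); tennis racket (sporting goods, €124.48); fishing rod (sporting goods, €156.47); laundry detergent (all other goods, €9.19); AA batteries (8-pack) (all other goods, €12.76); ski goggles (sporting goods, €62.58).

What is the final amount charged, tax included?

€575.00

Rotisserie chicken €9.74: restaurant meals → 5.75% + 2% city = 7.75% → €0.75485
Pizza slice €4.13: restaurant meals → 5.75% + 2% city = 7.75% → €0.320075
Picture frame (8x10) €18.92: all other goods → 3.75% + 2.5% city = 6.25% → €1.1825
Camping tent (2-person) €141.57: sporting goods → 6.5% + 0% city = 6.5% → €9.20205
Tennis racket €124.48: sporting goods → 6.5% + 0% city = 6.5% → €8.0912
Fishing rod €156.47: sporting goods → 6.5% + 0% city = 6.5% → €10.17055
Laundry detergent €9.19: all other goods → 3.75% + 2.5% city = 6.25% → €0.574375
AA batteries (8-pack) €12.76: all other goods → 3.75% + 2.5% city = 6.25% → €0.7975
Ski goggles €62.58: sporting goods → 6.5% + 0% city = 6.5% → €4.0677
Subtotal = €539.84; unrounded tax = €35.1608 → €35.16; total due = €575.00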